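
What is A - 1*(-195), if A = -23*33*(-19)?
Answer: 14616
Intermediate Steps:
A = 14421 (A = -759*(-19) = 14421)
A - 1*(-195) = 14421 - 1*(-195) = 14421 + 195 = 14616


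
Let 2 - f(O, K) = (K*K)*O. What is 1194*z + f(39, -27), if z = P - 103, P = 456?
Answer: 393053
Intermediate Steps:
f(O, K) = 2 - O*K**2 (f(O, K) = 2 - K*K*O = 2 - K**2*O = 2 - O*K**2)
z = 353 (z = 456 - 103 = 353)
1194*z + f(39, -27) = 1194*353 + (2 - 1*39*(-27)**2) = 421482 + (2 - 1*39*729) = 421482 + (2 - 28431) = 421482 - 28429 = 393053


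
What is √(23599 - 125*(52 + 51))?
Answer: 2*√2681 ≈ 103.56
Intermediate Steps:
√(23599 - 125*(52 + 51)) = √(23599 - 125*103) = √(23599 - 12875) = √10724 = 2*√2681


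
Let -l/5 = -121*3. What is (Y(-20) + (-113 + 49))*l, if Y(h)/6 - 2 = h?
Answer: -312180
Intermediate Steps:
Y(h) = 12 + 6*h
l = 1815 (l = -(-605)*3 = -5*(-363) = 1815)
(Y(-20) + (-113 + 49))*l = ((12 + 6*(-20)) + (-113 + 49))*1815 = ((12 - 120) - 64)*1815 = (-108 - 64)*1815 = -172*1815 = -312180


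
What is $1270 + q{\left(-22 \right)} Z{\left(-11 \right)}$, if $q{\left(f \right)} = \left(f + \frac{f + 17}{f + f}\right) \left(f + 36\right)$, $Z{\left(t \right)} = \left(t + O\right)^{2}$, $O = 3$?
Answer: $- \frac{201742}{11} \approx -18340.0$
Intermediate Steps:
$Z{\left(t \right)} = \left(3 + t\right)^{2}$ ($Z{\left(t \right)} = \left(t + 3\right)^{2} = \left(3 + t\right)^{2}$)
$q{\left(f \right)} = \left(36 + f\right) \left(f + \frac{17 + f}{2 f}\right)$ ($q{\left(f \right)} = \left(f + \frac{17 + f}{2 f}\right) \left(36 + f\right) = \left(36 + f\right) \left(f + \frac{17 + f}{2 f}\right)$)
$1270 + q{\left(-22 \right)} Z{\left(-11 \right)} = 1270 + \left(\frac{53}{2} + \left(-22\right)^{2} + \frac{306}{-22} + \frac{73}{2} \left(-22\right)\right) \left(3 - 11\right)^{2} = 1270 + \left(\frac{53}{2} + 484 + 306 \left(- \frac{1}{22}\right) - 803\right) \left(-8\right)^{2} = 1270 + \left(\frac{53}{2} + 484 - \frac{153}{11} - 803\right) 64 = 1270 - \frac{215712}{11} = - \frac{201742}{11}$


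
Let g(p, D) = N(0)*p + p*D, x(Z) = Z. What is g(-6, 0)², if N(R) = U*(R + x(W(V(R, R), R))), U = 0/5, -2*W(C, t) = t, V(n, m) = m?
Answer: 0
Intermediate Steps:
W(C, t) = -t/2
U = 0 (U = 0*(⅕) = 0)
N(R) = 0 (N(R) = 0*(R - R/2) = 0*(R/2) = 0)
g(p, D) = D*p (g(p, D) = 0*p + p*D = 0 + D*p = D*p)
g(-6, 0)² = (0*(-6))² = 0² = 0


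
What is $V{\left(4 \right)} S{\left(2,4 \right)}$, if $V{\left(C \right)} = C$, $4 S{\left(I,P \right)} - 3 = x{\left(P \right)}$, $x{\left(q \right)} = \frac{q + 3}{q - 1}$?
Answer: $\frac{16}{3} \approx 5.3333$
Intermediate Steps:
$x{\left(q \right)} = \frac{3 + q}{-1 + q}$
$S{\left(I,P \right)} = \frac{3}{4} + \frac{3 + P}{4 \left(-1 + P\right)}$ ($S{\left(I,P \right)} = \frac{3}{4} + \frac{\frac{1}{-1 + P} \left(3 + P\right)}{4} = \frac{3}{4} + \frac{3 + P}{4 \left(-1 + P\right)}$)
$V{\left(4 \right)} S{\left(2,4 \right)} = 4 \frac{4}{-1 + 4} = 4 \cdot \frac{4}{3} = \frac{16}{3}$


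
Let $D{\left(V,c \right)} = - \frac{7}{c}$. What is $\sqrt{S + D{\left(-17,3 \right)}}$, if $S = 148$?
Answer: $\frac{\sqrt{1311}}{3} \approx 12.069$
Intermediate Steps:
$\sqrt{S + D{\left(-17,3 \right)}} = \sqrt{148 - \frac{7}{3}} = \sqrt{\frac{437}{3}} = \frac{\sqrt{1311}}{3}$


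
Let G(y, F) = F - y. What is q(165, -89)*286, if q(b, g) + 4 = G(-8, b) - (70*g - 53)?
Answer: 1845272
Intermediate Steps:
q(b, g) = 57 + b - 70*g (q(b, g) = -4 + ((b - 1*(-8)) - (70*g - 53)) = -4 + ((b + 8) - (-53 + 70*g)) = -4 + ((8 + b) + (53 - 70*g)) = -4 + (61 + b - 70*g) = 57 + b - 70*g)
q(165, -89)*286 = (57 + 165 - 70*(-89))*286 = (57 + 165 + 6230)*286 = 6452*286 = 1845272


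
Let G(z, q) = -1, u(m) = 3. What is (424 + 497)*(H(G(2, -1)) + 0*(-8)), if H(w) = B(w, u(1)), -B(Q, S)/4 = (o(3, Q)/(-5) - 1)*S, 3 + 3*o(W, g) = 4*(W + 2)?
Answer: 117888/5 ≈ 23578.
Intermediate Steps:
o(W, g) = 5/3 + 4*W/3 (o(W, g) = -1 + (4*(W + 2))/3 = -1 + (4*(2 + W))/3 = -1 + (8 + 4*W)/3 = -1 + (8/3 + 4*W/3) = 5/3 + 4*W/3)
B(Q, S) = 128*S/15 (B(Q, S) = -4*((5/3 + (4/3)*3)/(-5) - 1)*S = -4*((5/3 + 4)*(-⅕) - 1)*S = -4*((17/3)*(-⅕) - 1)*S = -4*(-17/15 - 1)*S = -(-128)*S/15 = 128*S/15)
H(w) = 128/5 (H(w) = (128/15)*3 = 128/5)
(424 + 497)*(H(G(2, -1)) + 0*(-8)) = (424 + 497)*(128/5 + 0*(-8)) = 921*(128/5 + 0) = 921*(128/5) = 117888/5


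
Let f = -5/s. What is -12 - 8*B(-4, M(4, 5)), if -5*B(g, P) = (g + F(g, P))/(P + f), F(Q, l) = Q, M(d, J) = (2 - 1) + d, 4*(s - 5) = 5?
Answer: -316/21 ≈ -15.048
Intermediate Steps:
s = 25/4 (s = 5 + (1/4)*5 = 5 + 5/4 = 25/4 ≈ 6.2500)
M(d, J) = 1 + d
f = -4/5 (f = -5/25/4 = -5*4/25 = -4/5 ≈ -0.80000)
B(g, P) = -2*g/(5*(-4/5 + P)) (B(g, P) = -(g + g)/(5*(P - 4/5)) = -2*g/(5*(-4/5 + P)))
-12 - 8*B(-4, M(4, 5)) = -12 - (-16)*(-4)/(-4 + 5*(1 + 4)) = -12 - (-16)*(-4)/(-4 + 5*5) = -12 - (-16)*(-4)/(-4 + 25) = -12 - (-16)*(-4)/21 = -12 - 8*8/21 = -12 - 64/21 = -316/21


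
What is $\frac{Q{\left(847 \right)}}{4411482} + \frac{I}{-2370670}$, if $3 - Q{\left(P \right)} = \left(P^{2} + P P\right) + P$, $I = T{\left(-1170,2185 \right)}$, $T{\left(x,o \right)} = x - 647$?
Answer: $- \frac{565910861791}{1743028005490} \approx -0.32467$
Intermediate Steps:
$T{\left(x,o \right)} = -647 + x$ ($T{\left(x,o \right)} = x - 647 = -647 + x$)
$I = -1817$ ($I = -647 - 1170 = -1817$)
$Q{\left(P \right)} = 3 - P - 2 P^{2}$ ($Q{\left(P \right)} = 3 - \left(\left(P^{2} + P P\right) + P\right) = 3 - \left(\left(P^{2} + P^{2}\right) + P\right) = 3 - \left(2 P^{2} + P\right) = 3 - \left(P + 2 P^{2}\right) = 3 - P - 2 P^{2}$)
$\frac{Q{\left(847 \right)}}{4411482} + \frac{I}{-2370670} = \frac{3 - 847 - 2 \cdot 847^{2}}{4411482} - \frac{1817}{-2370670} = \left(3 - 847 - 1434818\right) \frac{1}{4411482} - - \frac{1817}{2370670} = \left(3 - 847 - 1434818\right) \frac{1}{4411482} + \frac{1817}{2370670} = \left(-1435662\right) \frac{1}{4411482} + \frac{1817}{2370670} = - \frac{239277}{735247} + \frac{1817}{2370670} = - \frac{565910861791}{1743028005490}$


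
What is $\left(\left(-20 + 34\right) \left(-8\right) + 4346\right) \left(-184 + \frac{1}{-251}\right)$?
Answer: $- \frac{195547290}{251} \approx -7.7907 \cdot 10^{5}$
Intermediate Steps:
$\left(\left(-20 + 34\right) \left(-8\right) + 4346\right) \left(-184 + \frac{1}{-251}\right) = \left(14 \left(-8\right) + 4346\right) \left(-184 - \frac{1}{251}\right) = \left(-112 + 4346\right) \left(- \frac{46185}{251}\right) = 4234 \left(- \frac{46185}{251}\right) = - \frac{195547290}{251}$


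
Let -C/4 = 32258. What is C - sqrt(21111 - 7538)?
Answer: -129032 - 7*sqrt(277) ≈ -1.2915e+5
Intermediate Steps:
C = -129032 (C = -4*32258 = -129032)
C - sqrt(21111 - 7538) = -129032 - sqrt(21111 - 7538) = -129032 - sqrt(13573) = -129032 - 7*sqrt(277)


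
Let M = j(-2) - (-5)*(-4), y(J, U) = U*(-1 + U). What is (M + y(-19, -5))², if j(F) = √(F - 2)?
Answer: 96 + 40*I ≈ 96.0 + 40.0*I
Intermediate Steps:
j(F) = √(-2 + F)
M = -20 + 2*I (M = √(-2 - 2) - (-5)*(-4) = √(-4) - 5*4 = 2*I - 20 = -20 + 2*I ≈ -20.0 + 2.0*I)
(M + y(-19, -5))² = ((-20 + 2*I) - 5*(-1 - 5))² = ((-20 + 2*I) - 5*(-6))² = ((-20 + 2*I) + 30)² = (10 + 2*I)²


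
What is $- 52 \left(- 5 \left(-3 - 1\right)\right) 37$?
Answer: $-38480$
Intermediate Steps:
$- 52 \left(- 5 \left(-3 - 1\right)\right) 37 = - 52 \left(\left(-5\right) \left(-4\right)\right) 37 = \left(-52\right) 20 \cdot 37 = \left(-1040\right) 37 = -38480$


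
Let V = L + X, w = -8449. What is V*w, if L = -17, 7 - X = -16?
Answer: -50694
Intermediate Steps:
X = 23 (X = 7 - 1*(-16) = 7 + 16 = 23)
V = 6 (V = -17 + 23 = 6)
V*w = 6*(-8449) = -50694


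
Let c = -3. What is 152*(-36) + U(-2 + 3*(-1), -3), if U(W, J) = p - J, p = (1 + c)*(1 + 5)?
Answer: -5481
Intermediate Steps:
p = -12 (p = (1 - 3)*(1 + 5) = -2*6 = -12)
U(W, J) = -12 - J
152*(-36) + U(-2 + 3*(-1), -3) = 152*(-36) + (-12 - 1*(-3)) = -5472 + (-12 + 3) = -5472 - 9 = -5481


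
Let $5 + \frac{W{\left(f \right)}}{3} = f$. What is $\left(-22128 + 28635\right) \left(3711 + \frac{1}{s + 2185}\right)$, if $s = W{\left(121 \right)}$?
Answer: $\frac{61165565748}{2533} \approx 2.4147 \cdot 10^{7}$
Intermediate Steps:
$W{\left(f \right)} = -15 + 3 f$
$s = 348$ ($s = -15 + 3 \cdot 121 = -15 + 363 = 348$)
$\left(-22128 + 28635\right) \left(3711 + \frac{1}{s + 2185}\right) = \left(-22128 + 28635\right) \left(3711 + \frac{1}{348 + 2185}\right) = 6507 \left(3711 + \frac{1}{2533}\right) = 6507 \cdot \frac{9399964}{2533} = \frac{61165565748}{2533}$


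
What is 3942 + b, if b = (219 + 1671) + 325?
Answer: 6157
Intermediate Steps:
b = 2215 (b = 1890 + 325 = 2215)
3942 + b = 3942 + 2215 = 6157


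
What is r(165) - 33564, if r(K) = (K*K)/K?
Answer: -33399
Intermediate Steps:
r(K) = K (r(K) = K²/K = K)
r(165) - 33564 = 165 - 33564 = -33399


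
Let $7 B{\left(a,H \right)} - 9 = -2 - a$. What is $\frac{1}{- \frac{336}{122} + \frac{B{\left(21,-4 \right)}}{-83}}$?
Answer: $- \frac{5063}{13822} \approx -0.3663$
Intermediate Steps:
$B{\left(a,H \right)} = 1 - \frac{a}{7}$ ($B{\left(a,H \right)} = \frac{9}{7} + \frac{-2 - a}{7} = \frac{9}{7} - \left(\frac{2}{7} + \frac{a}{7}\right) = 1 - \frac{a}{7}$)
$\frac{1}{- \frac{336}{122} + \frac{B{\left(21,-4 \right)}}{-83}} = \frac{1}{- \frac{336}{122} + \frac{1 - 3}{-83}} = \frac{1}{\left(-336\right) \frac{1}{122} + \left(1 - 3\right) \left(- \frac{1}{83}\right)} = \frac{1}{- \frac{168}{61} - - \frac{2}{83}} = \frac{1}{- \frac{168}{61} + \frac{2}{83}} = \frac{1}{- \frac{13822}{5063}} = - \frac{5063}{13822}$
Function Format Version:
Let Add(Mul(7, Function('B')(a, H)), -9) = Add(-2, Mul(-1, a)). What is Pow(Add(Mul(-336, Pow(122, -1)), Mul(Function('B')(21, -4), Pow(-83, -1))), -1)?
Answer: Rational(-5063, 13822) ≈ -0.36630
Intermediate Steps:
Function('B')(a, H) = Add(1, Mul(Rational(-1, 7), a)) (Function('B')(a, H) = Add(Rational(9, 7), Mul(Rational(1, 7), Add(-2, Mul(-1, a)))) = Add(Rational(9, 7), Add(Rational(-2, 7), Mul(Rational(-1, 7), a))) = Add(1, Mul(Rational(-1, 7), a)))
Pow(Add(Mul(-336, Pow(122, -1)), Mul(Function('B')(21, -4), Pow(-83, -1))), -1) = Pow(Add(Mul(-336, Pow(122, -1)), Mul(Add(1, Mul(Rational(-1, 7), 21)), Pow(-83, -1))), -1) = Pow(Add(Mul(-336, Rational(1, 122)), Mul(Add(1, -3), Rational(-1, 83))), -1) = Pow(Add(Rational(-168, 61), Mul(-2, Rational(-1, 83))), -1) = Pow(Add(Rational(-168, 61), Rational(2, 83)), -1) = Pow(Rational(-13822, 5063), -1) = Rational(-5063, 13822)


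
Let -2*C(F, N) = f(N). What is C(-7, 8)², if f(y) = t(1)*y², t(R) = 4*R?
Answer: 16384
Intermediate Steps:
f(y) = 4*y² (f(y) = (4*1)*y² = 4*y²)
C(F, N) = -2*N²
C(-7, 8)² = (-2*8²)² = (-2*64)² = (-128)² = 16384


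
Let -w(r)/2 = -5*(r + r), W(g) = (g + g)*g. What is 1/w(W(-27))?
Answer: 1/29160 ≈ 3.4294e-5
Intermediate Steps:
W(g) = 2*g² (W(g) = (2*g)*g = 2*g²)
w(r) = 20*r (w(r) = -(-10)*(r + r) = -(-10)*2*r = -(-20)*r = 20*r)
1/w(W(-27)) = 1/(20*(2*(-27)²)) = 1/(20*(2*729)) = 1/(20*1458) = 1/29160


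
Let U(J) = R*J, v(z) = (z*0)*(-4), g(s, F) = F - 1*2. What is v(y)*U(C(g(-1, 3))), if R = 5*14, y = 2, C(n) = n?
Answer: 0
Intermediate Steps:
g(s, F) = -2 + F (g(s, F) = F - 2 = -2 + F)
v(z) = 0 (v(z) = 0*(-4) = 0)
R = 70
U(J) = 70*J
v(y)*U(C(g(-1, 3))) = 0*(70*(-2 + 3)) = 0*(70*1) = 0*70 = 0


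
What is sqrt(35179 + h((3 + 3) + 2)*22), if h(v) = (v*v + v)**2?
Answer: 13*sqrt(883) ≈ 386.30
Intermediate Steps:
h(v) = (v + v**2)**2 (h(v) = (v**2 + v)**2 = (v + v**2)**2)
sqrt(35179 + h((3 + 3) + 2)*22) = sqrt(35179 + (((3 + 3) + 2)**2*(1 + ((3 + 3) + 2))**2)*22) = sqrt(35179 + ((6 + 2)**2*(1 + (6 + 2))**2)*22) = sqrt(35179 + (8**2*(1 + 8)**2)*22) = sqrt(35179 + (64*9**2)*22) = sqrt(35179 + (64*81)*22) = sqrt(35179 + 5184*22) = sqrt(35179 + 114048) = sqrt(149227) = 13*sqrt(883)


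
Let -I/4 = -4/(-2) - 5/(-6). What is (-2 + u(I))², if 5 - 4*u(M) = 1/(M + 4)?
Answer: 3969/7744 ≈ 0.51253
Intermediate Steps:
I = -34/3 (I = -4*(-4/(-2) - 5/(-6)) = -4*(-4*(-½) - 5*(-⅙)) = -4*(2 + ⅚) = -4*17/6 = -34/3 ≈ -11.333)
u(M) = 5/4 - 1/(4*(4 + M)) (u(M) = 5/4 - 1/(4*(M + 4)) = 5/4 - 1/(4*(4 + M)))
(-2 + u(I))² = (-2 + (19 + 5*(-34/3))/(4*(4 - 34/3)))² = (-2 + (19 - 170/3)/(4*(-22/3)))² = (-2 + (¼)*(-3/22)*(-113/3))² = (-2 + 113/88)² = (-63/88)² = 3969/7744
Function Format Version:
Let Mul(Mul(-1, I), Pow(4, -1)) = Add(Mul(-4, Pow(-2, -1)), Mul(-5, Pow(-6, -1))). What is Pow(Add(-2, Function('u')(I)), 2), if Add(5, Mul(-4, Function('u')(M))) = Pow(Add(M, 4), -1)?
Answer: Rational(3969, 7744) ≈ 0.51253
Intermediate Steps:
I = Rational(-34, 3) (I = Mul(-4, Add(Mul(-4, Pow(-2, -1)), Mul(-5, Pow(-6, -1)))) = Mul(-4, Add(Mul(-4, Rational(-1, 2)), Mul(-5, Rational(-1, 6)))) = Mul(-4, Add(2, Rational(5, 6))) = Mul(-4, Rational(17, 6)) = Rational(-34, 3) ≈ -11.333)
Function('u')(M) = Add(Rational(5, 4), Mul(Rational(-1, 4), Pow(Add(4, M), -1))) (Function('u')(M) = Add(Rational(5, 4), Mul(Rational(-1, 4), Pow(Add(M, 4), -1))) = Add(Rational(5, 4), Mul(Rational(-1, 4), Pow(Add(4, M), -1))))
Pow(Add(-2, Function('u')(I)), 2) = Pow(Add(-2, Mul(Rational(1, 4), Pow(Add(4, Rational(-34, 3)), -1), Add(19, Mul(5, Rational(-34, 3))))), 2) = Pow(Add(-2, Mul(Rational(1, 4), Pow(Rational(-22, 3), -1), Add(19, Rational(-170, 3)))), 2) = Pow(Add(-2, Mul(Rational(1, 4), Rational(-3, 22), Rational(-113, 3))), 2) = Pow(Add(-2, Rational(113, 88)), 2) = Pow(Rational(-63, 88), 2) = Rational(3969, 7744)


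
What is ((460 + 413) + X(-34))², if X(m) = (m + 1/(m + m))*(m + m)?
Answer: 10150596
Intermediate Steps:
X(m) = 2*m*(m + 1/(2*m)) (X(m) = (m + 1/(2*m))*(2*m) = 2*m*(m + 1/(2*m)))
((460 + 413) + X(-34))² = ((460 + 413) + (1 + 2*(-34)²))² = (873 + (1 + 2*1156))² = (873 + (1 + 2312))² = (873 + 2313)² = 3186² = 10150596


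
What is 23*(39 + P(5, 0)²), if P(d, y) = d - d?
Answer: 897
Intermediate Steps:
P(d, y) = 0
23*(39 + P(5, 0)²) = 23*(39 + 0²) = 23*(39 + 0) = 23*39 = 897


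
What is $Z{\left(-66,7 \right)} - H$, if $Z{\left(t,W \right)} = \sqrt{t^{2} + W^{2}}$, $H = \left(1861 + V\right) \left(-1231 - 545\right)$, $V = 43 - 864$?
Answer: $1847040 + \sqrt{4405} \approx 1.8471 \cdot 10^{6}$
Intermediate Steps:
$V = -821$
$H = -1847040$ ($H = \left(1861 - 821\right) \left(-1231 - 545\right) = 1040 \left(-1776\right) = -1847040$)
$Z{\left(t,W \right)} = \sqrt{W^{2} + t^{2}}$
$Z{\left(-66,7 \right)} - H = \sqrt{7^{2} + \left(-66\right)^{2}} - -1847040 = \sqrt{49 + 4356} + 1847040 = \sqrt{4405} + 1847040 = 1847040 + \sqrt{4405}$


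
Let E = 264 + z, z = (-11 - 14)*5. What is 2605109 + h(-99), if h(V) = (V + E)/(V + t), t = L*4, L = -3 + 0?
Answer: 289167059/111 ≈ 2.6051e+6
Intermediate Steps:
z = -125 (z = -25*5 = -125)
L = -3
E = 139 (E = 264 - 125 = 139)
t = -12 (t = -3*4 = -12)
h(V) = (139 + V)/(-12 + V) (h(V) = (V + 139)/(V - 12) = (139 + V)/(-12 + V))
2605109 + h(-99) = 2605109 + (139 - 99)/(-12 - 99) = 2605109 + 40/(-111) = 2605109 - 1/111*40 = 2605109 - 40/111 = 289167059/111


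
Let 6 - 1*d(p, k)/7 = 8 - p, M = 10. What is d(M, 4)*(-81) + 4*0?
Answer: -4536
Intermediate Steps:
d(p, k) = -14 + 7*p (d(p, k) = 42 - 7*(8 - p) = 42 + (-56 + 7*p) = -14 + 7*p)
d(M, 4)*(-81) + 4*0 = (-14 + 7*10)*(-81) + 4*0 = (-14 + 70)*(-81) + 0 = 56*(-81) + 0 = -4536 + 0 = -4536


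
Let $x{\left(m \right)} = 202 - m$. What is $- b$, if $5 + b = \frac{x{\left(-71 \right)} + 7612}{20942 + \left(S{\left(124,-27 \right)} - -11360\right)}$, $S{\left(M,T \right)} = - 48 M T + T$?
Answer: $\frac{957010}{192979} \approx 4.9591$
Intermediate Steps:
$S{\left(M,T \right)} = T - 48 M T$ ($S{\left(M,T \right)} = - 48 M T + T = T - 48 M T$)
$b = - \frac{957010}{192979}$ ($b = -5 + \frac{\left(202 - -71\right) + 7612}{20942 - \left(-11360 + 27 \left(1 - 5952\right)\right)} = -5 + \frac{\left(202 + 71\right) + 7612}{20942 - \left(-11360 + 27 \left(1 - 5952\right)\right)} = -5 + \frac{273 + 7612}{20942 + \left(\left(-27\right) \left(-5951\right) + 11360\right)} = -5 + \frac{7885}{20942 + \left(160677 + 11360\right)} = -5 + \frac{7885}{20942 + 172037} = -5 + \frac{7885}{192979} = - \frac{957010}{192979} \approx -4.9591$)
$- b = \left(-1\right) \left(- \frac{957010}{192979}\right) = \frac{957010}{192979}$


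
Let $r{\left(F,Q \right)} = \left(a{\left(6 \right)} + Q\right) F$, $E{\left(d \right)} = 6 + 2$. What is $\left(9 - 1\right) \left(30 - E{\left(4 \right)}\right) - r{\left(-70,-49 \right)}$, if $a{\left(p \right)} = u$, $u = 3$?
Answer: $-3044$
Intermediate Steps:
$E{\left(d \right)} = 8$
$a{\left(p \right)} = 3$
$r{\left(F,Q \right)} = F \left(3 + Q\right)$ ($r{\left(F,Q \right)} = \left(3 + Q\right) F = F \left(3 + Q\right)$)
$\left(9 - 1\right) \left(30 - E{\left(4 \right)}\right) - r{\left(-70,-49 \right)} = \left(9 - 1\right) \left(30 - 8\right) - - 70 \left(3 - 49\right) = 8 \left(30 - 8\right) - \left(-70\right) \left(-46\right) = 8 \cdot 22 - 3220 = 176 - 3220 = -3044$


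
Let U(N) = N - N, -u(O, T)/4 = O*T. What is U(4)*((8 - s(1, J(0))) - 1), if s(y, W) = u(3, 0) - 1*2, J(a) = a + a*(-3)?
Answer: 0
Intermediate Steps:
u(O, T) = -4*O*T
U(N) = 0
J(a) = -2*a (J(a) = a - 3*a = -2*a)
s(y, W) = -2 (s(y, W) = -4*3*0 - 1*2 = 0 - 2 = -2)
U(4)*((8 - s(1, J(0))) - 1) = 0*((8 - 1*(-2)) - 1) = 0*((8 + 2) - 1) = 0*(10 - 1) = 0*9 = 0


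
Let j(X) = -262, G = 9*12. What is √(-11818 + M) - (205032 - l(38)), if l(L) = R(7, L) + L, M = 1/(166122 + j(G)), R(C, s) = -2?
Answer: -204996 + I*√81276934706735/82930 ≈ -2.05e+5 + 108.71*I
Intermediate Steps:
G = 108
M = 1/165860 (M = 1/(166122 - 262) = 1/165860 ≈ 6.0292e-6)
l(L) = -2 + L
√(-11818 + M) - (205032 - l(38)) = √(-11818 + 1/165860) - (205032 - (-2 + 38)) = √(-1960133479/165860) - (205032 - 1*36) = I*√81276934706735/82930 - (205032 - 36) = I*√81276934706735/82930 - 1*204996 = I*√81276934706735/82930 - 204996 = -204996 + I*√81276934706735/82930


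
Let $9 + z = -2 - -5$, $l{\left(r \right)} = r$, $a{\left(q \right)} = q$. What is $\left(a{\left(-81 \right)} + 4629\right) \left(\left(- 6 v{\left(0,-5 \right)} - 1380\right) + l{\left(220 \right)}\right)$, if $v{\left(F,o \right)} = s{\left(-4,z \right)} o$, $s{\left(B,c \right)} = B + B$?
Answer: $-6367200$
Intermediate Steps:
$z = -6$ ($z = -9 - -3 = -9 + \left(-2 + 5\right) = -9 + 3 = -6$)
$s{\left(B,c \right)} = 2 B$
$v{\left(F,o \right)} = - 8 o$ ($v{\left(F,o \right)} = 2 \left(-4\right) o = - 8 o$)
$\left(a{\left(-81 \right)} + 4629\right) \left(\left(- 6 v{\left(0,-5 \right)} - 1380\right) + l{\left(220 \right)}\right) = \left(-81 + 4629\right) \left(\left(- 6 \left(\left(-8\right) \left(-5\right)\right) - 1380\right) + 220\right) = 4548 \left(\left(\left(-6\right) 40 - 1380\right) + 220\right) = 4548 \left(\left(-240 - 1380\right) + 220\right) = 4548 \left(-1620 + 220\right) = 4548 \left(-1400\right) = -6367200$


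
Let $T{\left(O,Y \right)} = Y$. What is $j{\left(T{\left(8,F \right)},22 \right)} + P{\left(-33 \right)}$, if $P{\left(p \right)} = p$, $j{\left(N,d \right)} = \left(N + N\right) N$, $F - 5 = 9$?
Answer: $359$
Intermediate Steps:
$F = 14$ ($F = 5 + 9 = 14$)
$j{\left(N,d \right)} = 2 N^{2}$ ($j{\left(N,d \right)} = 2 N N = 2 N^{2}$)
$j{\left(T{\left(8,F \right)},22 \right)} + P{\left(-33 \right)} = 2 \cdot 14^{2} - 33 = 2 \cdot 196 - 33 = 392 - 33 = 359$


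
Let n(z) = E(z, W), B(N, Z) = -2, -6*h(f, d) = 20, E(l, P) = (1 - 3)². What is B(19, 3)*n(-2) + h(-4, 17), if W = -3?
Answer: -34/3 ≈ -11.333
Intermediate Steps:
E(l, P) = 4 (E(l, P) = (-2)² = 4)
h(f, d) = -10/3 (h(f, d) = -⅙*20 = -10/3)
n(z) = 4
B(19, 3)*n(-2) + h(-4, 17) = -2*4 - 10/3 = -8 - 10/3 = -34/3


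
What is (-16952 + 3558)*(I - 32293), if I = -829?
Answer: 443636068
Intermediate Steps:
(-16952 + 3558)*(I - 32293) = (-16952 + 3558)*(-829 - 32293) = -13394*(-33122) = 443636068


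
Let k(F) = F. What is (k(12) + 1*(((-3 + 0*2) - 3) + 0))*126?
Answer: 756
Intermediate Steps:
(k(12) + 1*(((-3 + 0*2) - 3) + 0))*126 = (12 + 1*(((-3 + 0*2) - 3) + 0))*126 = (12 + 1*(((-3 + 0) - 3) + 0))*126 = (12 + 1*((-3 - 3) + 0))*126 = (12 + 1*(-6 + 0))*126 = (12 + 1*(-6))*126 = (12 - 6)*126 = 6*126 = 756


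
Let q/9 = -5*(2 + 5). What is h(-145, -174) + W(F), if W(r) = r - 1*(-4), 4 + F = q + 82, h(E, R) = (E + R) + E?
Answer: -697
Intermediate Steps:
h(E, R) = R + 2*E
q = -315 (q = 9*(-5*(2 + 5)) = 9*(-5*7) = 9*(-35) = -315)
F = -237 (F = -4 + (-315 + 82) = -4 - 233 = -237)
W(r) = 4 + r (W(r) = r + 4 = 4 + r)
h(-145, -174) + W(F) = (-174 + 2*(-145)) + (4 - 237) = (-174 - 290) - 233 = -464 - 233 = -697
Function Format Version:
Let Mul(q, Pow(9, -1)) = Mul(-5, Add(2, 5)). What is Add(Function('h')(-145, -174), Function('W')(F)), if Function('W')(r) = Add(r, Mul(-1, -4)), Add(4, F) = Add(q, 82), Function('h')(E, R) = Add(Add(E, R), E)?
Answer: -697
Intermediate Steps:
Function('h')(E, R) = Add(R, Mul(2, E))
q = -315 (q = Mul(9, Mul(-5, Add(2, 5))) = Mul(9, Mul(-5, 7)) = Mul(9, -35) = -315)
F = -237 (F = Add(-4, Add(-315, 82)) = Add(-4, -233) = -237)
Function('W')(r) = Add(4, r) (Function('W')(r) = Add(r, 4) = Add(4, r))
Add(Function('h')(-145, -174), Function('W')(F)) = Add(Add(-174, Mul(2, -145)), Add(4, -237)) = Add(Add(-174, -290), -233) = Add(-464, -233) = -697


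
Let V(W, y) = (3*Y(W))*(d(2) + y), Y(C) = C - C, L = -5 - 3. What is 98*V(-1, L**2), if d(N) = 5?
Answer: 0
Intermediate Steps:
L = -8
Y(C) = 0
V(W, y) = 0 (V(W, y) = (3*0)*(5 + y) = 0*(5 + y) = 0)
98*V(-1, L**2) = 98*0 = 0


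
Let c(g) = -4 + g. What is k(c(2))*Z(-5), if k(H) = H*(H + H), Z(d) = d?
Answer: -40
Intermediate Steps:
k(H) = 2*H² (k(H) = H*(2*H) = 2*H²)
k(c(2))*Z(-5) = (2*(-4 + 2)²)*(-5) = (2*(-2)²)*(-5) = (2*4)*(-5) = 8*(-5) = -40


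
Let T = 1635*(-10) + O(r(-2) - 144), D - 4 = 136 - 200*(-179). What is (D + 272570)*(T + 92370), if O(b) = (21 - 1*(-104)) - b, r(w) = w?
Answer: 23536536410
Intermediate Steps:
D = 35940 (D = 4 + (136 - 200*(-179)) = 4 + (136 + 35800) = 4 + 35936 = 35940)
O(b) = 125 - b (O(b) = (21 + 104) - b = 125 - b)
T = -16079 (T = 1635*(-10) + (125 - (-2 - 144)) = -16350 + (125 - 1*(-146)) = -16350 + (125 + 146) = -16350 + 271 = -16079)
(D + 272570)*(T + 92370) = (35940 + 272570)*(-16079 + 92370) = 308510*76291 = 23536536410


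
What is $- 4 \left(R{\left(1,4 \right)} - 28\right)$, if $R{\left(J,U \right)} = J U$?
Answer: $96$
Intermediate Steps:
$- 4 \left(R{\left(1,4 \right)} - 28\right) = - 4 \left(1 \cdot 4 - 28\right) = - 4 \left(4 - 28\right) = \left(-4\right) \left(-24\right) = 96$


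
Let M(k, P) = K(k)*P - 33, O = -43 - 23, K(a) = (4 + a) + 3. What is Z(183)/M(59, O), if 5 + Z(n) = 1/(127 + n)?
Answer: 1549/1360590 ≈ 0.0011385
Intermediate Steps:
Z(n) = -5 + 1/(127 + n)
K(a) = 7 + a
O = -66
M(k, P) = -33 + P*(7 + k) (M(k, P) = (7 + k)*P - 33 = P*(7 + k) - 33 = -33 + P*(7 + k))
Z(183)/M(59, O) = ((-634 - 5*183)/(127 + 183))/(-33 - 66*(7 + 59)) = ((-634 - 915)/310)/(-33 - 66*66) = ((1/310)*(-1549))/(-33 - 4356) = -1549/310/(-4389) = -1549/310*(-1/4389) = 1549/1360590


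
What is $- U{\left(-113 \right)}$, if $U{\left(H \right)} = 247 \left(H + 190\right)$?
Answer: $-19019$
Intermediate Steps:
$U{\left(H \right)} = 46930 + 247 H$ ($U{\left(H \right)} = 247 \left(190 + H\right) = 46930 + 247 H$)
$- U{\left(-113 \right)} = - (46930 + 247 \left(-113\right)) = - (46930 - 27911) = \left(-1\right) 19019 = -19019$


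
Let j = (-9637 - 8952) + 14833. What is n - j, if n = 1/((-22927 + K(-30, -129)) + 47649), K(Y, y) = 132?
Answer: 93351625/24854 ≈ 3756.0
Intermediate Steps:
j = -3756 (j = -18589 + 14833 = -3756)
n = 1/24854 (n = 1/((-22927 + 132) + 47649) = 1/(-22795 + 47649) = 1/24854 ≈ 4.0235e-5)
n - j = 1/24854 - 1*(-3756) = 1/24854 + 3756 = 93351625/24854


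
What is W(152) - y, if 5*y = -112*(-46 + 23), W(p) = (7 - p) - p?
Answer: -4061/5 ≈ -812.20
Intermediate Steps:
W(p) = 7 - 2*p
y = 2576/5 (y = (-112*(-46 + 23))/5 = (-112*(-23))/5 = (⅕)*2576 = 2576/5 ≈ 515.20)
W(152) - y = (7 - 2*152) - 1*2576/5 = (7 - 304) - 2576/5 = -297 - 2576/5 = -4061/5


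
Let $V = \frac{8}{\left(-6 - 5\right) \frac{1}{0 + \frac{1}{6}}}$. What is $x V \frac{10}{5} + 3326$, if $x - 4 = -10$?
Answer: $\frac{36602}{11} \approx 3327.5$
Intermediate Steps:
$x = -6$ ($x = 4 - 10 = -6$)
$V = - \frac{4}{33}$ ($V = \frac{8}{\left(-11\right) \frac{1}{0 + \frac{1}{6}}} = \frac{8}{\left(-11\right) \frac{1}{\frac{1}{6}}} = \frac{8}{\left(-11\right) 6} = \frac{8}{-66} = 8 \left(- \frac{1}{66}\right) = - \frac{4}{33} \approx -0.12121$)
$x V \frac{10}{5} + 3326 = \left(-6\right) \left(- \frac{4}{33}\right) \frac{10}{5} + 3326 = \frac{8 \cdot 10 \cdot \frac{1}{5}}{11} + 3326 = \frac{8}{11} \cdot 2 + 3326 = \frac{16}{11} + 3326 = \frac{36602}{11}$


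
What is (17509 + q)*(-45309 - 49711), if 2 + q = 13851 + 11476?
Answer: -4070086680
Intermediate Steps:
q = 25325 (q = -2 + (13851 + 11476) = -2 + 25327 = 25325)
(17509 + q)*(-45309 - 49711) = (17509 + 25325)*(-45309 - 49711) = 42834*(-95020) = -4070086680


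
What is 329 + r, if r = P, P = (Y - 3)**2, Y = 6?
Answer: 338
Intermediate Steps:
P = 9 (P = (6 - 3)**2 = 3**2 = 9)
r = 9
329 + r = 329 + 9 = 338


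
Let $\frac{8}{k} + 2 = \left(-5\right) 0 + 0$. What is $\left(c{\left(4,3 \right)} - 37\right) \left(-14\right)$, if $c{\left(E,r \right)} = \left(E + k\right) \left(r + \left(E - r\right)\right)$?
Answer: $518$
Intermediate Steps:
$k = -4$ ($k = \frac{8}{-2 + \left(\left(-5\right) 0 + 0\right)} = \frac{8}{-2 + \left(0 + 0\right)} = \frac{8}{-2 + 0} = \frac{8}{-2} = 8 \left(- \frac{1}{2}\right) = -4$)
$c{\left(E,r \right)} = E \left(-4 + E\right)$ ($c{\left(E,r \right)} = \left(E - 4\right) \left(r + \left(E - r\right)\right) = \left(-4 + E\right) E = E \left(-4 + E\right)$)
$\left(c{\left(4,3 \right)} - 37\right) \left(-14\right) = \left(4 \left(-4 + 4\right) - 37\right) \left(-14\right) = \left(4 \cdot 0 - 37\right) \left(-14\right) = \left(0 - 37\right) \left(-14\right) = \left(-37\right) \left(-14\right) = 518$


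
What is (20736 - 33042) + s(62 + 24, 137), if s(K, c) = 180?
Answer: -12126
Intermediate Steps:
(20736 - 33042) + s(62 + 24, 137) = (20736 - 33042) + 180 = -12306 + 180 = -12126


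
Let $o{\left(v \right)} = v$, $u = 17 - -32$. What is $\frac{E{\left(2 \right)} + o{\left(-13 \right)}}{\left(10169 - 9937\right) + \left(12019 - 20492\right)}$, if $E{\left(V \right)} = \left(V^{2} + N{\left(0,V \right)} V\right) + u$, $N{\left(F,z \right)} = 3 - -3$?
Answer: $- \frac{52}{8241} \approx -0.0063099$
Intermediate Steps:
$N{\left(F,z \right)} = 6$ ($N{\left(F,z \right)} = 3 + 3 = 6$)
$u = 49$ ($u = 17 + 32 = 49$)
$E{\left(V \right)} = 49 + V^{2} + 6 V$ ($E{\left(V \right)} = \left(V^{2} + 6 V\right) + 49 = 49 + V^{2} + 6 V$)
$\frac{E{\left(2 \right)} + o{\left(-13 \right)}}{\left(10169 - 9937\right) + \left(12019 - 20492\right)} = \frac{\left(49 + 2^{2} + 6 \cdot 2\right) - 13}{\left(10169 - 9937\right) + \left(12019 - 20492\right)} = \frac{\left(49 + 4 + 12\right) - 13}{232 - 8473} = \frac{65 - 13}{-8241} = 52 \left(- \frac{1}{8241}\right) = - \frac{52}{8241}$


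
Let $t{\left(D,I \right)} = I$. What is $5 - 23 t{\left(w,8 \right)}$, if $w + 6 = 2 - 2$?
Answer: $-179$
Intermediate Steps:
$w = -6$ ($w = -6 + \left(2 - 2\right) = -6 + 0 = -6$)
$5 - 23 t{\left(w,8 \right)} = 5 - 184 = -179$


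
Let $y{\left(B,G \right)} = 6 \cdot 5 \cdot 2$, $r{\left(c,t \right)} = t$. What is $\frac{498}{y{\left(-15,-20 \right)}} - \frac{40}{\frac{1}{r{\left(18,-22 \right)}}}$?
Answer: $\frac{8883}{10} \approx 888.3$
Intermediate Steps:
$y{\left(B,G \right)} = 60$ ($y{\left(B,G \right)} = 30 \cdot 2 = 60$)
$\frac{498}{y{\left(-15,-20 \right)}} - \frac{40}{\frac{1}{r{\left(18,-22 \right)}}} = \frac{498}{60} - \frac{40}{\frac{1}{-22}} = 498 \cdot \frac{1}{60} - \frac{40}{- \frac{1}{22}} = \frac{83}{10} - -880 = \frac{83}{10} + 880 = \frac{8883}{10}$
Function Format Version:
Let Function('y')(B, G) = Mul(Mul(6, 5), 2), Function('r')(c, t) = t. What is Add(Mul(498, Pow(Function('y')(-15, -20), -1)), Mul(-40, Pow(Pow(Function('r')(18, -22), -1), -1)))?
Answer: Rational(8883, 10) ≈ 888.30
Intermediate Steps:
Function('y')(B, G) = 60 (Function('y')(B, G) = Mul(30, 2) = 60)
Add(Mul(498, Pow(Function('y')(-15, -20), -1)), Mul(-40, Pow(Pow(Function('r')(18, -22), -1), -1))) = Add(Mul(498, Pow(60, -1)), Mul(-40, Pow(Pow(-22, -1), -1))) = Add(Mul(498, Rational(1, 60)), Mul(-40, Pow(Rational(-1, 22), -1))) = Add(Rational(83, 10), Mul(-40, -22)) = Add(Rational(83, 10), 880) = Rational(8883, 10)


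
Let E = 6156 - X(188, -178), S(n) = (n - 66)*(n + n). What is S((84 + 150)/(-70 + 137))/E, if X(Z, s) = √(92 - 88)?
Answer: -979992/13812653 ≈ -0.070949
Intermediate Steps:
X(Z, s) = 2 (X(Z, s) = √4 = 2)
S(n) = 2*n*(-66 + n) (S(n) = (-66 + n)*(2*n) = 2*n*(-66 + n))
E = 6154 (E = 6156 - 1*2 = 6156 - 2 = 6154)
S((84 + 150)/(-70 + 137))/E = (2*((84 + 150)/(-70 + 137))*(-66 + (84 + 150)/(-70 + 137)))/6154 = (2*(234/67)*(-66 + 234/67))*(1/6154) = (2*(234/67)*(-4188/67))*(1/6154) = -1959984/4489*1/6154 = -979992/13812653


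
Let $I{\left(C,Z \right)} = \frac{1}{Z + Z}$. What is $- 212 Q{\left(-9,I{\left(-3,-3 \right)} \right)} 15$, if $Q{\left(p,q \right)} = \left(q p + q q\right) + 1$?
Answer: $- \frac{24115}{3} \approx -8038.3$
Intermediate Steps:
$I{\left(C,Z \right)} = \frac{1}{2 Z}$
$Q{\left(p,q \right)} = 1 + q^{2} + p q$ ($Q{\left(p,q \right)} = \left(p q + q^{2}\right) + 1 = \left(q^{2} + p q\right) + 1 = 1 + q^{2} + p q$)
$- 212 Q{\left(-9,I{\left(-3,-3 \right)} \right)} 15 = - 212 \left(1 + \left(\frac{1}{2 \left(-3\right)}\right)^{2} - 9 \frac{1}{2 \left(-3\right)}\right) 15 = - 212 \left(1 + \left(\frac{1}{2} \left(- \frac{1}{3}\right)\right)^{2} - 9 \cdot \frac{1}{2} \left(- \frac{1}{3}\right)\right) 15 = - 212 \left(1 + \left(- \frac{1}{6}\right)^{2} - - \frac{3}{2}\right) 15 = - 212 \left(1 + \frac{1}{36} + \frac{3}{2}\right) 15 = \left(-212\right) \frac{91}{36} \cdot 15 = \left(- \frac{4823}{9}\right) 15 = - \frac{24115}{3}$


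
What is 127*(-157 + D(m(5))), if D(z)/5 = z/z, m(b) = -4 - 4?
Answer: -19304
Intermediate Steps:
m(b) = -8
D(z) = 5 (D(z) = 5*(z/z) = 5*1 = 5)
127*(-157 + D(m(5))) = 127*(-157 + 5) = 127*(-152) = -19304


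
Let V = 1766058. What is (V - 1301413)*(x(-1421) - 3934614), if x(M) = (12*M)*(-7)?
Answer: -1772736836250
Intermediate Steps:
x(M) = -84*M
(V - 1301413)*(x(-1421) - 3934614) = (1766058 - 1301413)*(-84*(-1421) - 3934614) = 464645*(119364 - 3934614) = 464645*(-3815250) = -1772736836250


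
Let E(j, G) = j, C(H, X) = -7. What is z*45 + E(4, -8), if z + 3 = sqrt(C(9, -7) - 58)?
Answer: -131 + 45*I*sqrt(65) ≈ -131.0 + 362.8*I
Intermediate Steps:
z = -3 + I*sqrt(65) (z = -3 + sqrt(-7 - 58) = -3 + sqrt(-65) = -3 + I*sqrt(65) ≈ -3.0 + 8.0623*I)
z*45 + E(4, -8) = (-3 + I*sqrt(65))*45 + 4 = (-135 + 45*I*sqrt(65)) + 4 = -131 + 45*I*sqrt(65)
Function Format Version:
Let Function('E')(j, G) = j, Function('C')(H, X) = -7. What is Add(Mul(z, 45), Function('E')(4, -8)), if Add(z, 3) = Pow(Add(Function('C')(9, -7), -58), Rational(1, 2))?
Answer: Add(-131, Mul(45, I, Pow(65, Rational(1, 2)))) ≈ Add(-131.00, Mul(362.80, I))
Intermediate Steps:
z = Add(-3, Mul(I, Pow(65, Rational(1, 2)))) (z = Add(-3, Pow(Add(-7, -58), Rational(1, 2))) = Add(-3, Pow(-65, Rational(1, 2))) = Add(-3, Mul(I, Pow(65, Rational(1, 2)))) ≈ Add(-3.0000, Mul(8.0623, I)))
Add(Mul(z, 45), Function('E')(4, -8)) = Add(Mul(Add(-3, Mul(I, Pow(65, Rational(1, 2)))), 45), 4) = Add(Add(-135, Mul(45, I, Pow(65, Rational(1, 2)))), 4) = Add(-131, Mul(45, I, Pow(65, Rational(1, 2))))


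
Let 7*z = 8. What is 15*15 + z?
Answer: 1583/7 ≈ 226.14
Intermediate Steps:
z = 8/7 (z = (⅐)*8 = 8/7 ≈ 1.1429)
15*15 + z = 15*15 + 8/7 = 225 + 8/7 = 1583/7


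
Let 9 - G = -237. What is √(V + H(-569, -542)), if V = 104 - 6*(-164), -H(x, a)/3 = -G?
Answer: √1826 ≈ 42.732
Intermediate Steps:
G = 246 (G = 9 - 1*(-237) = 9 + 237 = 246)
H(x, a) = 738 (H(x, a) = -(-3)*246 = -3*(-246) = 738)
V = 1088 (V = 104 + 984 = 1088)
√(V + H(-569, -542)) = √(1088 + 738) = √1826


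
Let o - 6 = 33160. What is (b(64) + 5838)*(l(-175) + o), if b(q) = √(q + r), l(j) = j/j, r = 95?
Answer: 193628946 + 33167*√159 ≈ 1.9405e+8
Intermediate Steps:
o = 33166 (o = 6 + 33160 = 33166)
l(j) = 1
b(q) = √(95 + q) (b(q) = √(q + 95) = √(95 + q))
(b(64) + 5838)*(l(-175) + o) = (√(95 + 64) + 5838)*(1 + 33166) = (√159 + 5838)*33167 = (5838 + √159)*33167 = 193628946 + 33167*√159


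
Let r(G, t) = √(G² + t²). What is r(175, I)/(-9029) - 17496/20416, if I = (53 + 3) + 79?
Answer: -2187/2552 - 5*√1954/9029 ≈ -0.88145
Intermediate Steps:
I = 135 (I = 56 + 79 = 135)
r(175, I)/(-9029) - 17496/20416 = √(175² + 135²)/(-9029) - 17496/20416 = √(30625 + 18225)*(-1/9029) - 17496*1/20416 = √48850*(-1/9029) - 2187/2552 = (5*√1954)*(-1/9029) - 2187/2552 = -5*√1954/9029 - 2187/2552 = -2187/2552 - 5*√1954/9029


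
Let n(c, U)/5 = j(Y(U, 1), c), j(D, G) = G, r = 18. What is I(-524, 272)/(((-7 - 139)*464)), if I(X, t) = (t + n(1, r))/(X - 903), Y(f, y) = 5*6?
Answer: 277/96670688 ≈ 2.8654e-6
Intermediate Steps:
Y(f, y) = 30
n(c, U) = 5*c
I(X, t) = (5 + t)/(-903 + X) (I(X, t) = (t + 5*1)/(X - 903) = (t + 5)/(-903 + X) = (5 + t)/(-903 + X))
I(-524, 272)/(((-7 - 139)*464)) = ((5 + 272)/(-903 - 524))/(((-7 - 139)*464)) = (277/(-1427))/((-146*464)) = -1/1427*277/(-67744) = -277/1427*(-1/67744) = 277/96670688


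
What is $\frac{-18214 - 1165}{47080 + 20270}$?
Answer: $- \frac{19379}{67350} \approx -0.28774$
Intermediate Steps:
$\frac{-18214 - 1165}{47080 + 20270} = - \frac{19379}{67350}$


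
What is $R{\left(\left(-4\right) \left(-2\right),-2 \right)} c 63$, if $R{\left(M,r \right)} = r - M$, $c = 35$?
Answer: $-22050$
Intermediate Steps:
$R{\left(\left(-4\right) \left(-2\right),-2 \right)} c 63 = \left(-2 - \left(-4\right) \left(-2\right)\right) 35 \cdot 63 = \left(-2 - 8\right) 2205 = \left(-10\right) 2205 = -22050$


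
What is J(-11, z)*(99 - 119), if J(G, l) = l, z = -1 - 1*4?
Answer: 100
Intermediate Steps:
z = -5 (z = -1 - 4 = -5)
J(-11, z)*(99 - 119) = -5*(99 - 119) = -5*(-20) = 100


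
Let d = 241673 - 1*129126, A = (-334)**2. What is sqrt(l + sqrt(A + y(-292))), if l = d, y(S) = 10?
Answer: sqrt(112547 + sqrt(111566)) ≈ 335.98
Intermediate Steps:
A = 111556
d = 112547 (d = 241673 - 129126 = 112547)
l = 112547
sqrt(l + sqrt(A + y(-292))) = sqrt(112547 + sqrt(111556 + 10)) = sqrt(112547 + sqrt(111566))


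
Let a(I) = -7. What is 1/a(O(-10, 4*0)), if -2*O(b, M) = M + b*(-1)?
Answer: -⅐ ≈ -0.14286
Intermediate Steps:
O(b, M) = b/2 - M/2 (O(b, M) = -(M + b*(-1))/2 = -(M - b)/2 = b/2 - M/2)
1/a(O(-10, 4*0)) = 1/(-7) = -⅐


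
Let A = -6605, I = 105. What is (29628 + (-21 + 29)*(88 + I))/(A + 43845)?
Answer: 7793/9310 ≈ 0.83706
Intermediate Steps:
(29628 + (-21 + 29)*(88 + I))/(A + 43845) = (29628 + (-21 + 29)*(88 + 105))/(-6605 + 43845) = (29628 + 8*193)/37240 = (29628 + 1544)*(1/37240) = 31172*(1/37240) = 7793/9310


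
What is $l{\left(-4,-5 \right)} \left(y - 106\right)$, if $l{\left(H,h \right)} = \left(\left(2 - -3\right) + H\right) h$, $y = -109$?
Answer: $1075$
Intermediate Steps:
$l{\left(H,h \right)} = h \left(5 + H\right)$ ($l{\left(H,h \right)} = \left(\left(2 + 3\right) + H\right) h = \left(5 + H\right) h = h \left(5 + H\right)$)
$l{\left(-4,-5 \right)} \left(y - 106\right) = - 5 \left(5 - 4\right) \left(-109 - 106\right) = \left(-5\right) 1 \left(-215\right) = \left(-5\right) \left(-215\right) = 1075$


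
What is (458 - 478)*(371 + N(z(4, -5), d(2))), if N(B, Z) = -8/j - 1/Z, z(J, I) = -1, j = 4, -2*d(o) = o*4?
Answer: -7385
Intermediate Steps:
d(o) = -2*o (d(o) = -o*4/2 = -2*o)
N(B, Z) = -2 - 1/Z (N(B, Z) = -8/4 - 1/Z = -8*1/4 - 1/Z = -2 - 1/Z)
(458 - 478)*(371 + N(z(4, -5), d(2))) = (458 - 478)*(371 + (-2 - 1/((-2*2)))) = -20*(371 + (-2 - 1/(-4))) = -20*(371 + (-2 - 1*(-1/4))) = -20*(371 + (-2 + 1/4)) = -20*(371 - 7/4) = -20*1477/4 = -7385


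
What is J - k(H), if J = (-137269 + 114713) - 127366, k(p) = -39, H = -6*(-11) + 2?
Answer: -149883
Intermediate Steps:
H = 68 (H = 66 + 2 = 68)
J = -149922 (J = -22556 - 127366 = -149922)
J - k(H) = -149922 - 1*(-39) = -149922 + 39 = -149883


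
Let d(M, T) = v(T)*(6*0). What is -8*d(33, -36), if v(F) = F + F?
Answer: 0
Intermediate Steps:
v(F) = 2*F
d(M, T) = 0 (d(M, T) = (2*T)*(6*0) = (2*T)*0 = 0)
-8*d(33, -36) = -8*0 = 0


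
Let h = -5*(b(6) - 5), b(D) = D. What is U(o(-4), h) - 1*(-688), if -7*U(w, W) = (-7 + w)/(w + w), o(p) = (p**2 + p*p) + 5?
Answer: 178177/259 ≈ 687.94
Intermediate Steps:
h = -5 (h = -5*(6 - 5) = -5*1 = -5)
o(p) = 5 + 2*p**2 (o(p) = (p**2 + p**2) + 5 = 2*p**2 + 5 = 5 + 2*p**2)
U(w, W) = -(-7 + w)/(14*w) (U(w, W) = -(-7 + w)/(7*(w + w)) = -(-7 + w)/(7*(2*w)) = -(-7 + w)*1/(2*w)/7 = -(-7 + w)/(14*w))
U(o(-4), h) - 1*(-688) = (7 - (5 + 2*(-4)**2))/(14*(5 + 2*(-4)**2)) - 1*(-688) = (7 - (5 + 2*16))/(14*(5 + 2*16)) + 688 = (7 - (5 + 32))/(14*(5 + 32)) + 688 = (1/14)*(7 - 1*37)/37 + 688 = (1/14)*(1/37)*(7 - 37) + 688 = (1/14)*(1/37)*(-30) + 688 = -15/259 + 688 = 178177/259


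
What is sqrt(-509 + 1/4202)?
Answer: I*sqrt(8987309034)/4202 ≈ 22.561*I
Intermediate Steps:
sqrt(-509 + 1/4202) = sqrt(-2138817/4202) = I*sqrt(8987309034)/4202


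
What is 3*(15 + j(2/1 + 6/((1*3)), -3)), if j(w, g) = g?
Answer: 36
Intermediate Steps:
3*(15 + j(2/1 + 6/((1*3)), -3)) = 3*(15 - 3) = 3*12 = 36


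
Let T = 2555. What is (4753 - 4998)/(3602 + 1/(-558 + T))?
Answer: -97853/1438639 ≈ -0.068018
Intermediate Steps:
(4753 - 4998)/(3602 + 1/(-558 + T)) = (4753 - 4998)/(3602 + 1/(-558 + 2555)) = -245/(3602 + 1/1997) = -245/7193195/1997 = -245*1997/7193195 = -97853/1438639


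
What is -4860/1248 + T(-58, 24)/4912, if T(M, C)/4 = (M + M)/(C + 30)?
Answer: -3358553/862056 ≈ -3.8960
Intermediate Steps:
T(M, C) = 8*M/(30 + C) (T(M, C) = 4*((M + M)/(C + 30)) = 4*((2*M)/(30 + C)) = 4*(2*M/(30 + C)) = 8*M/(30 + C))
-4860/1248 + T(-58, 24)/4912 = -4860/1248 + (8*(-58)/(30 + 24))/4912 = -4860*1/1248 + (8*(-58)/54)*(1/4912) = -405/104 + (8*(-58)*(1/54))*(1/4912) = -405/104 - 232/27*1/4912 = -405/104 - 29/16578 = -3358553/862056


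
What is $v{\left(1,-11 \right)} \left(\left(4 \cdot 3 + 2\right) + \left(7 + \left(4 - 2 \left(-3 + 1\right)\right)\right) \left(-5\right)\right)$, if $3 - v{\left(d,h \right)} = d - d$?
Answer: $-183$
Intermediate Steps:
$v{\left(d,h \right)} = 3$ ($v{\left(d,h \right)} = 3 - \left(d - d\right) = 3 - 0 = 3 + 0 = 3$)
$v{\left(1,-11 \right)} \left(\left(4 \cdot 3 + 2\right) + \left(7 + \left(4 - 2 \left(-3 + 1\right)\right)\right) \left(-5\right)\right) = 3 \left(\left(4 \cdot 3 + 2\right) + \left(7 + \left(4 - 2 \left(-3 + 1\right)\right)\right) \left(-5\right)\right) = 3 \left(\left(12 + 2\right) + \left(7 + \left(4 - -4\right)\right) \left(-5\right)\right) = 3 \left(14 + \left(7 + \left(4 + 4\right)\right) \left(-5\right)\right) = 3 \left(14 + \left(7 + 8\right) \left(-5\right)\right) = 3 \left(14 + 15 \left(-5\right)\right) = 3 \left(14 - 75\right) = 3 \left(-61\right) = -183$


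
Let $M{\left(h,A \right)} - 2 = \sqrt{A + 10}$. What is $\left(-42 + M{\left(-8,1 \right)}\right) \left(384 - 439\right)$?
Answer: $2200 - 55 \sqrt{11} \approx 2017.6$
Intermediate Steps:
$M{\left(h,A \right)} = 2 + \sqrt{10 + A}$ ($M{\left(h,A \right)} = 2 + \sqrt{A + 10} = 2 + \sqrt{10 + A}$)
$\left(-42 + M{\left(-8,1 \right)}\right) \left(384 - 439\right) = \left(-42 + \left(2 + \sqrt{10 + 1}\right)\right) \left(384 - 439\right) = \left(-42 + \left(2 + \sqrt{11}\right)\right) \left(-55\right) = \left(-40 + \sqrt{11}\right) \left(-55\right) = 2200 - 55 \sqrt{11}$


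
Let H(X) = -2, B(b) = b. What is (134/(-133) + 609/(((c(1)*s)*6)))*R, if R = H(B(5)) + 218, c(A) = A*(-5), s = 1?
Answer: -3060612/665 ≈ -4602.4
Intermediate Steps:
c(A) = -5*A
R = 216 (R = -2 + 218 = 216)
(134/(-133) + 609/(((c(1)*s)*6)))*R = (134/(-133) + 609/(((-5*1*1)*6)))*216 = (134*(-1/133) + 609/((-5*1*6)))*216 = (-134/133 + 609/((-5*6)))*216 = (-134/133 + 609/(-30))*216 = (-134/133 + 609*(-1/30))*216 = (-134/133 - 203/10)*216 = -28339/1330*216 = -3060612/665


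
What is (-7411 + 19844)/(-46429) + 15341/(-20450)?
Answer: -966522139/949473050 ≈ -1.0180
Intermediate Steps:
(-7411 + 19844)/(-46429) + 15341/(-20450) = 12433*(-1/46429) + 15341*(-1/20450) = -12433/46429 - 15341/20450 = -966522139/949473050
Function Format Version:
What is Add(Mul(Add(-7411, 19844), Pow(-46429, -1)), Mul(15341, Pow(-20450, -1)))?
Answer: Rational(-966522139, 949473050) ≈ -1.0180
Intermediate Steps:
Add(Mul(Add(-7411, 19844), Pow(-46429, -1)), Mul(15341, Pow(-20450, -1))) = Add(Mul(12433, Rational(-1, 46429)), Mul(15341, Rational(-1, 20450))) = Add(Rational(-12433, 46429), Rational(-15341, 20450)) = Rational(-966522139, 949473050)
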